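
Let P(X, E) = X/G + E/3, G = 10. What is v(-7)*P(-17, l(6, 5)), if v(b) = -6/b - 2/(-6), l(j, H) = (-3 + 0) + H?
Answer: -155/126 ≈ -1.2302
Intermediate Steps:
l(j, H) = -3 + H
P(X, E) = E/3 + X/10 (P(X, E) = X/10 + E/3 = E/3 + X/10)
v(b) = 1/3 - 6/b (v(b) = -6/b - 2*(-1/6) = -6/b + 1/3 = 1/3 - 6/b)
v(-7)*P(-17, l(6, 5)) = ((1/3)*(-18 - 7)/(-7))*((-3 + 5)/3 + (1/10)*(-17)) = ((1/3)*(-1/7)*(-25))*((1/3)*2 - 17/10) = 25*(2/3 - 17/10)/21 = (25/21)*(-31/30) = -155/126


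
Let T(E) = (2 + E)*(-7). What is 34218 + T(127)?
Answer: 33315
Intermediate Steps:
T(E) = -14 - 7*E
34218 + T(127) = 34218 + (-14 - 7*127) = 34218 + (-14 - 889) = 34218 - 903 = 33315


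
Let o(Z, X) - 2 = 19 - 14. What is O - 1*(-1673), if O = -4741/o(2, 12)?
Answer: 6970/7 ≈ 995.71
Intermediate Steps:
o(Z, X) = 7 (o(Z, X) = 2 + (19 - 14) = 2 + 5 = 7)
O = -4741/7 ≈ -677.29
O - 1*(-1673) = -4741/7 - 1*(-1673) = -4741/7 + 1673 = 6970/7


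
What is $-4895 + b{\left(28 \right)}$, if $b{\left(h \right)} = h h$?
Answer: $-4111$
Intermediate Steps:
$b{\left(h \right)} = h^{2}$
$-4895 + b{\left(28 \right)} = -4895 + 28^{2} = -4895 + 784 = -4111$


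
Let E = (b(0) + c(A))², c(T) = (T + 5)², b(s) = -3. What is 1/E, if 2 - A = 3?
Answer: 1/169 ≈ 0.0059172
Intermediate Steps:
A = -1 (A = 2 - 1*3 = 2 - 3 = -1)
c(T) = (5 + T)²
E = 169 (E = (-3 + (5 - 1)²)² = (-3 + 4²)² = (-3 + 16)² = 13² = 169)
1/E = 1/169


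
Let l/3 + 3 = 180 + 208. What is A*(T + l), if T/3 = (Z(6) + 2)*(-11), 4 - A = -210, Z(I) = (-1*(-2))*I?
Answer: 148302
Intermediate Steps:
Z(I) = 2*I
A = 214 (A = 4 - 1*(-210) = 4 + 210 = 214)
l = 1155 (l = -9 + 3*(180 + 208) = -9 + 3*388 = -9 + 1164 = 1155)
T = -462 (T = 3*((2*6 + 2)*(-11)) = 3*((12 + 2)*(-11)) = 3*(14*(-11)) = 3*(-154) = -462)
A*(T + l) = 214*(-462 + 1155) = 214*693 = 148302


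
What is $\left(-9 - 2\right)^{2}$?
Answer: $121$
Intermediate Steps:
$\left(-9 - 2\right)^{2} = \left(-11\right)^{2} = 121$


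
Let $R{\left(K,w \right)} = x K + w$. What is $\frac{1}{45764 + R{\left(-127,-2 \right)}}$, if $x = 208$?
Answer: $\frac{1}{19346} \approx 5.169 \cdot 10^{-5}$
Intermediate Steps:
$R{\left(K,w \right)} = w + 208 K$ ($R{\left(K,w \right)} = 208 K + w = w + 208 K$)
$\frac{1}{45764 + R{\left(-127,-2 \right)}} = \frac{1}{45764 + \left(-2 + 208 \left(-127\right)\right)} = \frac{1}{45764 - 26418} = \frac{1}{19346}$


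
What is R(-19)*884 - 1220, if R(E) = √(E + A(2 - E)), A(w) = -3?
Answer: -1220 + 884*I*√22 ≈ -1220.0 + 4146.3*I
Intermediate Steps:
R(E) = √(-3 + E) (R(E) = √(E - 3) = √(-3 + E))
R(-19)*884 - 1220 = √(-3 - 19)*884 - 1220 = √(-22)*884 - 1220 = (I*√22)*884 - 1220 = 884*I*√22 - 1220 = -1220 + 884*I*√22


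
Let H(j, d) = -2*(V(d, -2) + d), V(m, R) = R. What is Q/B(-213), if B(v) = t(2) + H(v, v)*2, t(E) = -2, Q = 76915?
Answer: 76915/858 ≈ 89.645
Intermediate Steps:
H(j, d) = 4 - 2*d (H(j, d) = -2*(-2 + d) = 4 - 2*d)
B(v) = 6 - 4*v (B(v) = -2 + (4 - 2*v)*2 = -2 + (8 - 4*v) = 6 - 4*v)
Q/B(-213) = 76915/(6 - 4*(-213)) = 76915/(6 + 852) = 76915/858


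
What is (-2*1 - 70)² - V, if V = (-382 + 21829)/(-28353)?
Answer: 49001133/9451 ≈ 5184.8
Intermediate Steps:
V = -7149/9451 (V = 21447*(-1/28353) = -7149/9451 ≈ -0.75643)
(-2*1 - 70)² - V = (-2*1 - 70)² - 1*(-7149/9451) = (-2 - 70)² + 7149/9451 = (-72)² + 7149/9451 = 5184 + 7149/9451 = 49001133/9451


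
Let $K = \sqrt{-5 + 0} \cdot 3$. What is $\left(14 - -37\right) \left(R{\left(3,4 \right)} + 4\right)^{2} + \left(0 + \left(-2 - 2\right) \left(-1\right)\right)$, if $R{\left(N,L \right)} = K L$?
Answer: $-35900 + 4896 i \sqrt{5} \approx -35900.0 + 10948.0 i$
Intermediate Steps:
$K = 3 i \sqrt{5}$ ($K = \sqrt{-5} \cdot 3 = i \sqrt{5} \cdot 3 = 3 i \sqrt{5} \approx 6.7082 i$)
$R{\left(N,L \right)} = 3 i L \sqrt{5}$ ($R{\left(N,L \right)} = 3 i \sqrt{5} L = 3 i L \sqrt{5}$)
$\left(14 - -37\right) \left(R{\left(3,4 \right)} + 4\right)^{2} + \left(0 + \left(-2 - 2\right) \left(-1\right)\right) = \left(14 - -37\right) \left(3 i 4 \sqrt{5} + 4\right)^{2} + \left(0 + \left(-2 - 2\right) \left(-1\right)\right) = \left(14 + 37\right) \left(12 i \sqrt{5} + 4\right)^{2} + \left(0 - -4\right) = 51 \left(4 + 12 i \sqrt{5}\right)^{2} + \left(0 + 4\right) = 51 \left(4 + 12 i \sqrt{5}\right)^{2} + 4 = 4 + 51 \left(4 + 12 i \sqrt{5}\right)^{2}$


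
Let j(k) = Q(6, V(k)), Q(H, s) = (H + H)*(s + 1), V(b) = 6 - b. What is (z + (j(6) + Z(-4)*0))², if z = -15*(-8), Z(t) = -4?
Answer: 17424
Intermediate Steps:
Q(H, s) = 2*H*(1 + s) (Q(H, s) = (2*H)*(1 + s) = 2*H*(1 + s))
j(k) = 84 - 12*k (j(k) = 2*6*(1 + (6 - k)) = 2*6*(7 - k) = 84 - 12*k)
z = 120
(z + (j(6) + Z(-4)*0))² = (120 + ((84 - 12*6) - 4*0))² = (120 + ((84 - 72) + 0))² = (120 + (12 + 0))² = (120 + 12)² = 132² = 17424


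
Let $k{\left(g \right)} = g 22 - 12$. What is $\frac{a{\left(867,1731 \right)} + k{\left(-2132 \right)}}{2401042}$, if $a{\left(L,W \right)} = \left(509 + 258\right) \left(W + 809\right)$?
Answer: $\frac{950632}{1200521} \approx 0.79185$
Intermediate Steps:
$a{\left(L,W \right)} = 620503 + 767 W$ ($a{\left(L,W \right)} = 767 \left(809 + W\right) = 620503 + 767 W$)
$k{\left(g \right)} = -12 + 22 g$ ($k{\left(g \right)} = 22 g - 12 = -12 + 22 g$)
$\frac{a{\left(867,1731 \right)} + k{\left(-2132 \right)}}{2401042} = \frac{\left(620503 + 767 \cdot 1731\right) + \left(-12 + 22 \left(-2132\right)\right)}{2401042} = \left(\left(620503 + 1327677\right) - 46916\right) \frac{1}{2401042} = \left(1948180 - 46916\right) \frac{1}{2401042} = 1901264 \cdot \frac{1}{2401042} = \frac{950632}{1200521}$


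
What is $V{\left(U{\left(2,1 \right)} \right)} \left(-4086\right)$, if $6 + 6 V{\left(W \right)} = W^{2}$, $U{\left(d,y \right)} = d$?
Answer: $1362$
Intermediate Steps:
$V{\left(W \right)} = -1 + \frac{W^{2}}{6}$
$V{\left(U{\left(2,1 \right)} \right)} \left(-4086\right) = \left(-1 + \frac{2^{2}}{6}\right) \left(-4086\right) = \left(-1 + \frac{1}{6} \cdot 4\right) \left(-4086\right) = \left(-1 + \frac{2}{3}\right) \left(-4086\right) = \left(- \frac{1}{3}\right) \left(-4086\right) = 1362$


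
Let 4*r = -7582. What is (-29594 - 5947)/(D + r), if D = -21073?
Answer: 71082/45937 ≈ 1.5474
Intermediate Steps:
r = -3791/2 (r = (1/4)*(-7582) = -3791/2 ≈ -1895.5)
(-29594 - 5947)/(D + r) = (-29594 - 5947)/(-21073 - 3791/2) = -35541/(-45937/2) = -35541*(-2/45937) = 71082/45937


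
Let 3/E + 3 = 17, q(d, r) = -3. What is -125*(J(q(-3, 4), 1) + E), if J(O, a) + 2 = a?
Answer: 1375/14 ≈ 98.214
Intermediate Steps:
J(O, a) = -2 + a
E = 3/14 (E = 3/(-3 + 17) = 3/14 ≈ 0.21429)
-125*(J(q(-3, 4), 1) + E) = -125*((-2 + 1) + 3/14) = -125*(-1 + 3/14) = -125*(-11/14) = 1375/14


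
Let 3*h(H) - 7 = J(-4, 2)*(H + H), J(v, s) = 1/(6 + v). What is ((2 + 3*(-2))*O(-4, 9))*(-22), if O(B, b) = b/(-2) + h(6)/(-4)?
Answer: -1474/3 ≈ -491.33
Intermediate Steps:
h(H) = 7/3 + H/3 (h(H) = 7/3 + ((H + H)/(6 - 4))/3 = 7/3 + ((2*H)/2)/3 = 7/3 + H/3)
O(B, b) = -13/12 - b/2 (O(B, b) = b/(-2) + (7/3 + (⅓)*6)/(-4) = b*(-½) + (7/3 + 2)*(-¼) = -b/2 + (13/3)*(-¼) = -b/2 - 13/12 = -13/12 - b/2)
((2 + 3*(-2))*O(-4, 9))*(-22) = ((2 + 3*(-2))*(-13/12 - ½*9))*(-22) = ((2 - 6)*(-13/12 - 9/2))*(-22) = -4*(-67/12)*(-22) = (67/3)*(-22) = -1474/3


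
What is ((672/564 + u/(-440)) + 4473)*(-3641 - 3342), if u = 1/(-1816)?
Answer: -1173337600372041/37554880 ≈ -3.1243e+7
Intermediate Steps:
u = -1/1816 ≈ -0.00055066
((672/564 + u/(-440)) + 4473)*(-3641 - 3342) = ((672/564 - 1/1816/(-440)) + 4473)*(-3641 - 3342) = ((672*(1/564) - 1/1816*(-1/440)) + 4473)*(-6983) = ((56/47 + 1/799040) + 4473)*(-6983) = (44746287/37554880 + 4473)*(-6983) = (168027724527/37554880)*(-6983) = -1173337600372041/37554880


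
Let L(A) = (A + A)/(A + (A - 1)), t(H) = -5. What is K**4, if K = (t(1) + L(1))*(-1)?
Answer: 81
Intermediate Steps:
L(A) = 2*A/(-1 + 2*A) (L(A) = (2*A)/(A + (-1 + A)) = (2*A)/(-1 + 2*A) = 2*A/(-1 + 2*A))
K = 3 (K = (-5 + 2*1/(-1 + 2*1))*(-1) = (-5 + 2*1/(-1 + 2))*(-1) = (-5 + 2*1/1)*(-1) = (-5 + 2*1*1)*(-1) = (-5 + 2)*(-1) = -3*(-1) = 3)
K**4 = 3**4 = 81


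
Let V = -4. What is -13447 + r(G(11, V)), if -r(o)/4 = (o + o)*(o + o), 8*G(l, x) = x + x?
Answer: -13463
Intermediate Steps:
G(l, x) = x/4 (G(l, x) = (x + x)/8 = (2*x)/8 = x/4)
r(o) = -16*o² (r(o) = -4*(o + o)*(o + o) = -4*2*o*2*o = -16*o²)
-13447 + r(G(11, V)) = -13447 - 16*1² = -13447 - 16*(-1)² = -13447 - 16*1 = -13447 - 16 = -13463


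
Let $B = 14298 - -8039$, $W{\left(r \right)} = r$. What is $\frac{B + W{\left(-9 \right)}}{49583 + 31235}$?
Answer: $\frac{11164}{40409} \approx 0.27628$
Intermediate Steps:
$B = 22337$ ($B = 14298 + 8039 = 22337$)
$\frac{B + W{\left(-9 \right)}}{49583 + 31235} = \frac{22337 - 9}{49583 + 31235} = \frac{22328}{80818} = 22328 \cdot \frac{1}{80818} = \frac{11164}{40409}$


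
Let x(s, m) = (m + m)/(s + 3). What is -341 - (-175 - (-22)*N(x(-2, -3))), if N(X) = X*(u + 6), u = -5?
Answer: -34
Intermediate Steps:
x(s, m) = 2*m/(3 + s) (x(s, m) = (2*m)/(3 + s) = 2*m/(3 + s))
N(X) = X (N(X) = X*(-5 + 6) = X*1 = X)
-341 - (-175 - (-22)*N(x(-2, -3))) = -341 - (-175 - (-22)*2*(-3)/(3 - 2)) = -341 - (-175 - (-22)*2*(-3)/1) = -341 - (-175 - (-22)*2*(-3)*1) = -341 - (-175 - (-22)*(-6)) = -341 - (-175 - 1*132) = -341 - (-175 - 132) = -341 - 1*(-307) = -341 + 307 = -34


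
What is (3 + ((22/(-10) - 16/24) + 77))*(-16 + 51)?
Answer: 8099/3 ≈ 2699.7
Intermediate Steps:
(3 + ((22/(-10) - 16/24) + 77))*(-16 + 51) = (3 + ((22*(-⅒) - 16*1/24) + 77))*35 = (3 + ((-11/5 - ⅔) + 77))*35 = (3 + (-43/15 + 77))*35 = (3 + 1112/15)*35 = (1157/15)*35 = 8099/3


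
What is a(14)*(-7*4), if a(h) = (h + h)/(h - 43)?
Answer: 784/29 ≈ 27.034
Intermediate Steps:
a(h) = 2*h/(-43 + h) (a(h) = (2*h)/(-43 + h) = 2*h/(-43 + h))
a(14)*(-7*4) = (2*14/(-43 + 14))*(-7*4) = (2*14/(-29))*(-28) = (2*14*(-1/29))*(-28) = -28/29*(-28) = 784/29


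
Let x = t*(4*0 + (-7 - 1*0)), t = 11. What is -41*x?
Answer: 3157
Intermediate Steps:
x = -77 (x = 11*(4*0 + (-7 - 1*0)) = 11*(0 + (-7 + 0)) = 11*(0 - 7) = 11*(-7) = -77)
-41*x = -41*(-77) = 3157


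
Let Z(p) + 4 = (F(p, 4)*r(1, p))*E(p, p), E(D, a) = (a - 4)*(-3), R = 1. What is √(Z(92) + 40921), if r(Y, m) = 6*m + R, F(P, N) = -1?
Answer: √186909 ≈ 432.33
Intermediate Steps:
E(D, a) = 12 - 3*a (E(D, a) = (-4 + a)*(-3) = 12 - 3*a)
r(Y, m) = 1 + 6*m (r(Y, m) = 6*m + 1 = 1 + 6*m)
Z(p) = -4 + (-1 - 6*p)*(12 - 3*p) (Z(p) = -4 + (-(1 + 6*p))*(12 - 3*p) = -4 + (-1 - 6*p)*(12 - 3*p))
√(Z(92) + 40921) = √((-16 - 69*92 + 18*92²) + 40921) = √((-16 - 6348 + 18*8464) + 40921) = √((-16 - 6348 + 152352) + 40921) = √(145988 + 40921) = √186909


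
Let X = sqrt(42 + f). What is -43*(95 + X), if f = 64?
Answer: -4085 - 43*sqrt(106) ≈ -4527.7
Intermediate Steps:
X = sqrt(106) (X = sqrt(42 + 64) = sqrt(106) ≈ 10.296)
-43*(95 + X) = -43*(95 + sqrt(106)) = -4085 - 43*sqrt(106)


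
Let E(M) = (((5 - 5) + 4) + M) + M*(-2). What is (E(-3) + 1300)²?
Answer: 1708249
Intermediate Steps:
E(M) = 4 - M (E(M) = ((0 + 4) + M) - 2*M = (4 + M) - 2*M = 4 - M)
(E(-3) + 1300)² = ((4 - 1*(-3)) + 1300)² = ((4 + 3) + 1300)² = (7 + 1300)² = 1307² = 1708249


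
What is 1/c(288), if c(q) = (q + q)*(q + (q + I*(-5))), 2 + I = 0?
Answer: 1/337536 ≈ 2.9626e-6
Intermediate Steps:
I = -2 (I = -2 + 0 = -2)
c(q) = 2*q*(10 + 2*q) (c(q) = (q + q)*(q + (q - 2*(-5))) = (2*q)*(q + (q + 10)) = (2*q)*(q + (10 + q)) = (2*q)*(10 + 2*q) = 2*q*(10 + 2*q))
1/c(288) = 1/(4*288*(5 + 288)) = 1/(4*288*293) = 1/337536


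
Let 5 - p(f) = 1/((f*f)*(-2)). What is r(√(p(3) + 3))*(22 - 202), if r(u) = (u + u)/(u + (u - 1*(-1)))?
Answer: -52200/281 + 540*√290/281 ≈ -153.04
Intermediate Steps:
p(f) = 5 + 1/(2*f²) (p(f) = 5 - 1/((f*f)*(-2)) = 5 - 1/(f²*(-2)) = 5 - 1/((-2*f²)) = 5 - (-1)/(2*f²) = 5 + 1/(2*f²))
r(u) = 2*u/(1 + 2*u) (r(u) = (2*u)/(u + (u + 1)) = (2*u)/(u + (1 + u)) = (2*u)/(1 + 2*u) = 2*u/(1 + 2*u))
r(√(p(3) + 3))*(22 - 202) = (2*√((5 + (½)/3²) + 3)/(1 + 2*√((5 + (½)/3²) + 3)))*(22 - 202) = (2*√((5 + (½)*(⅑)) + 3)/(1 + 2*√((5 + (½)*(⅑)) + 3)))*(-180) = (2*√((5 + 1/18) + 3)/(1 + 2*√((5 + 1/18) + 3)))*(-180) = (2*√(91/18 + 3)/(1 + 2*√(91/18 + 3)))*(-180) = (2*√(145/18)/(1 + 2*√(145/18)))*(-180) = (2*(√290/6)/(1 + 2*(√290/6)))*(-180) = (2*(√290/6)/(1 + √290/3))*(-180) = (√290/(3*(1 + √290/3)))*(-180) = -60*√290/(1 + √290/3)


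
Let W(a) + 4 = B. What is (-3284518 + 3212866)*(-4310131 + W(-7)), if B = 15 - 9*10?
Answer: 308835166920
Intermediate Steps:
B = -75 (B = 15 - 90 = -75)
W(a) = -79 (W(a) = -4 - 75 = -79)
(-3284518 + 3212866)*(-4310131 + W(-7)) = (-3284518 + 3212866)*(-4310131 - 79) = -71652*(-4310210) = 308835166920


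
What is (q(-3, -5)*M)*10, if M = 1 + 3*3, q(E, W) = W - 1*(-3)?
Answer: -200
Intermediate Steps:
q(E, W) = 3 + W (q(E, W) = W + 3 = 3 + W)
M = 10 (M = 1 + 9 = 10)
(q(-3, -5)*M)*10 = ((3 - 5)*10)*10 = -2*10*10 = -20*10 = -200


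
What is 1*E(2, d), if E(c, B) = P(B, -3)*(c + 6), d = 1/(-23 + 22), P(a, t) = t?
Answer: -24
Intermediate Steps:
d = -1 (d = 1/(-1) = -1)
E(c, B) = -18 - 3*c (E(c, B) = -3*(c + 6) = -3*(6 + c) = -18 - 3*c)
1*E(2, d) = 1*(-18 - 3*2) = 1*(-18 - 6) = 1*(-24) = -24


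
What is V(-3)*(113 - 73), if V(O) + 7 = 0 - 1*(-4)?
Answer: -120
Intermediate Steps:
V(O) = -3 (V(O) = -7 + (0 - 1*(-4)) = -7 + (0 + 4) = -7 + 4 = -3)
V(-3)*(113 - 73) = -3*(113 - 73) = -3*40 = -120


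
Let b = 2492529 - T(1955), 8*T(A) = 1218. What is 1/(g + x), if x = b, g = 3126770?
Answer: 4/22476587 ≈ 1.7796e-7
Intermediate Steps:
T(A) = 609/4 (T(A) = (⅛)*1218 = 609/4)
b = 9969507/4 (b = 2492529 - 1*609/4 = 2492529 - 609/4 = 9969507/4 ≈ 2.4924e+6)
x = 9969507/4 ≈ 2.4924e+6
1/(g + x) = 1/(3126770 + 9969507/4) = 1/(22476587/4) = 4/22476587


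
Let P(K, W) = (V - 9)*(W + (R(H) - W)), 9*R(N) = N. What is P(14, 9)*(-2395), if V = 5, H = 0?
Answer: 0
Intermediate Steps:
R(N) = N/9
P(K, W) = 0 (P(K, W) = (5 - 9)*(W + ((⅑)*0 - W)) = -4*(W + (0 - W)) = -4*(W - W) = -4*0 = 0)
P(14, 9)*(-2395) = 0*(-2395) = 0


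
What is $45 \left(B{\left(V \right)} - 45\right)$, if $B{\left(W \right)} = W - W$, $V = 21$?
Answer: $-2025$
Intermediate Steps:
$B{\left(W \right)} = 0$
$45 \left(B{\left(V \right)} - 45\right) = 45 \left(0 - 45\right) = 45 \left(-45\right) = -2025$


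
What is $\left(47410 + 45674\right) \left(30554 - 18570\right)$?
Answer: $1115518656$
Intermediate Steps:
$\left(47410 + 45674\right) \left(30554 - 18570\right) = 93084 \cdot 11984 = 1115518656$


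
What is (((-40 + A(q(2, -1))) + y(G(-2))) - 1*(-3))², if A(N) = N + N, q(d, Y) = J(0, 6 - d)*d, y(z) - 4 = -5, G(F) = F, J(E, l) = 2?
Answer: 900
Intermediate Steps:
y(z) = -1 (y(z) = 4 - 5 = -1)
q(d, Y) = 2*d
A(N) = 2*N
(((-40 + A(q(2, -1))) + y(G(-2))) - 1*(-3))² = (((-40 + 2*(2*2)) - 1) - 1*(-3))² = (((-40 + 2*4) - 1) + 3)² = (((-40 + 8) - 1) + 3)² = ((-32 - 1) + 3)² = (-33 + 3)² = (-30)² = 900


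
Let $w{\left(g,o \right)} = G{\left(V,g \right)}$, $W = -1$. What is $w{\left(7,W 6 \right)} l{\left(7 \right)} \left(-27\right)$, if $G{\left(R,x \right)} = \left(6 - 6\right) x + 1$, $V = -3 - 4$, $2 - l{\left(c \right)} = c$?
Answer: $135$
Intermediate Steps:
$l{\left(c \right)} = 2 - c$
$V = -7$ ($V = -3 - 4 = -7$)
$G{\left(R,x \right)} = 1$ ($G{\left(R,x \right)} = \left(6 - 6\right) x + 1 = 0 x + 1 = 0 + 1 = 1$)
$w{\left(g,o \right)} = 1$
$w{\left(7,W 6 \right)} l{\left(7 \right)} \left(-27\right) = 1 \left(2 - 7\right) \left(-27\right) = 1 \left(-5\right) \left(-27\right) = \left(-5\right) \left(-27\right) = 135$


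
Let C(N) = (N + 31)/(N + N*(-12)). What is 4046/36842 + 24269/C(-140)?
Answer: -6316247917/18421 ≈ -3.4288e+5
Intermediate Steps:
C(N) = -(31 + N)/(11*N) (C(N) = (31 + N)/(N - 12*N) = (31 + N)/((-11*N)) = (31 + N)*(-1/(11*N)) = -(31 + N)/(11*N))
4046/36842 + 24269/C(-140) = 4046/36842 + 24269/(((1/11)*(-31 - 1*(-140))/(-140))) = 4046*(1/36842) + 24269/(((1/11)*(-1/140)*(-31 + 140))) = 2023/18421 + 24269/(((1/11)*(-1/140)*109)) = 2023/18421 + 24269/(-109/1540) = 2023/18421 + 24269*(-1540/109) = 2023/18421 - 37374260/109 = -6316247917/18421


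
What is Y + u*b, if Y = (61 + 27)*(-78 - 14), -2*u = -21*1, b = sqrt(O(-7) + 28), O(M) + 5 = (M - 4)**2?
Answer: -7970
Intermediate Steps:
O(M) = -5 + (-4 + M)**2 (O(M) = -5 + (M - 4)**2 = -5 + (-4 + M)**2)
b = 12 (b = sqrt((-5 + (-4 - 7)**2) + 28) = sqrt((-5 + (-11)**2) + 28) = sqrt((-5 + 121) + 28) = sqrt(116 + 28) = sqrt(144) = 12)
u = 21/2 (u = -(-21)/2 = -1/2*(-21) = 21/2 ≈ 10.500)
Y = -8096 (Y = 88*(-92) = -8096)
Y + u*b = -8096 + (21/2)*12 = -8096 + 126 = -7970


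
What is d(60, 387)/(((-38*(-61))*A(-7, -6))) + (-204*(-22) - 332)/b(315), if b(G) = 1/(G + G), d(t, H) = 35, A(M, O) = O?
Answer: 36415038205/13908 ≈ 2.6183e+6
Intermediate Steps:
b(G) = 1/(2*G)
d(60, 387)/(((-38*(-61))*A(-7, -6))) + (-204*(-22) - 332)/b(315) = 35/((-38*(-61)*(-6))) + (-204*(-22) - 332)/(((½)/315)) = 35/((2318*(-6))) + (4488 - 332)/(((½)*(1/315))) = 35/(-13908) + 4156/(1/630) = 35*(-1/13908) + 4156*630 = -35/13908 + 2618280 = 36415038205/13908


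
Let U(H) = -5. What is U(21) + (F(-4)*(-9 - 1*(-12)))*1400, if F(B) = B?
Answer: -16805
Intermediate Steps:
U(21) + (F(-4)*(-9 - 1*(-12)))*1400 = -5 - 4*(-9 - 1*(-12))*1400 = -5 - 4*(-9 + 12)*1400 = -5 - 4*3*1400 = -5 - 12*1400 = -5 - 16800 = -16805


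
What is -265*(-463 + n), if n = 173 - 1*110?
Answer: 106000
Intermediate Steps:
n = 63 (n = 173 - 110 = 63)
-265*(-463 + n) = -265*(-463 + 63) = -265*(-400) = 106000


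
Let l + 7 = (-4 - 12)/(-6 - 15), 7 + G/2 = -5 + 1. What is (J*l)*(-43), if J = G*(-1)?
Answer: 123926/21 ≈ 5901.2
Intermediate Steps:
G = -22 (G = -14 + 2*(-5 + 1) = -14 + 2*(-4) = -14 - 8 = -22)
J = 22 (J = -22*(-1) = 22)
l = -131/21 (l = -7 + (-4 - 12)/(-6 - 15) = -7 - 16/(-21) = -7 - 16*(-1/21) = -7 + 16/21 = -131/21 ≈ -6.2381)
(J*l)*(-43) = (22*(-131/21))*(-43) = -2882/21*(-43) = 123926/21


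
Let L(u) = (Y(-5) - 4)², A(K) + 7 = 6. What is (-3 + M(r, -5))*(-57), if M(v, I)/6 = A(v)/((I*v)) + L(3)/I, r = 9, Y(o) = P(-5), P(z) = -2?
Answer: 13129/5 ≈ 2625.8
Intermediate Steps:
Y(o) = -2
A(K) = -1 (A(K) = -7 + 6 = -1)
L(u) = 36 (L(u) = (-2 - 4)² = (-6)² = 36)
M(v, I) = 216/I - 6/(I*v) (M(v, I) = 6*(-1/(I*v) + 36/I) = 6*(36/I - 1/(I*v)) = 216/I - 6/(I*v))
(-3 + M(r, -5))*(-57) = (-3 + 6*(-1 + 36*9)/(-5*9))*(-57) = (-3 + 6*(-⅕)*(⅑)*(-1 + 324))*(-57) = (-3 + 6*(-⅕)*(⅑)*323)*(-57) = (-3 - 646/15)*(-57) = -691/15*(-57) = 13129/5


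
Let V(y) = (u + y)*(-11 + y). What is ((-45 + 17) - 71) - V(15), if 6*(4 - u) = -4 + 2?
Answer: -529/3 ≈ -176.33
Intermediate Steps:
u = 13/3 (u = 4 - (-4 + 2)/6 = 4 - ⅙*(-2) = 4 + ⅓ = 13/3 ≈ 4.3333)
V(y) = (-11 + y)*(13/3 + y) (V(y) = (13/3 + y)*(-11 + y) = (-11 + y)*(13/3 + y))
((-45 + 17) - 71) - V(15) = ((-45 + 17) - 71) - (-143/3 + 15² - 20/3*15) = (-28 - 71) - (-143/3 + 225 - 100) = -99 - 1*232/3 = -99 - 232/3 = -529/3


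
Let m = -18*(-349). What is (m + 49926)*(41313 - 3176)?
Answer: 2143604496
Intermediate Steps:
m = 6282
(m + 49926)*(41313 - 3176) = (6282 + 49926)*(41313 - 3176) = 56208*38137 = 2143604496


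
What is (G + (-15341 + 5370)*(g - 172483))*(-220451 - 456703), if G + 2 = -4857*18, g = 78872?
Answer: -631993145890362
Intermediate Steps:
G = -87428 (G = -2 - 4857*18 = -2 - 87426 = -87428)
(G + (-15341 + 5370)*(g - 172483))*(-220451 - 456703) = (-87428 + (-15341 + 5370)*(78872 - 172483))*(-220451 - 456703) = (-87428 - 9971*(-93611))*(-677154) = (-87428 + 933395281)*(-677154) = 933307853*(-677154) = -631993145890362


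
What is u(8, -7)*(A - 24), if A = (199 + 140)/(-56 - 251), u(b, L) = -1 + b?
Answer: -53949/307 ≈ -175.73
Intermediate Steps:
A = -339/307 (A = 339/(-307) = 339*(-1/307) = -339/307 ≈ -1.1042)
u(8, -7)*(A - 24) = (-1 + 8)*(-339/307 - 24) = 7*(-7707/307) = -53949/307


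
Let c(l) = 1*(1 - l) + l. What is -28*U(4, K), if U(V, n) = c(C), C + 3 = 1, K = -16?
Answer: -28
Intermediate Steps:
C = -2 (C = -3 + 1 = -2)
c(l) = 1 (c(l) = (1 - l) + l = 1)
U(V, n) = 1
-28*U(4, K) = -28*1 = -28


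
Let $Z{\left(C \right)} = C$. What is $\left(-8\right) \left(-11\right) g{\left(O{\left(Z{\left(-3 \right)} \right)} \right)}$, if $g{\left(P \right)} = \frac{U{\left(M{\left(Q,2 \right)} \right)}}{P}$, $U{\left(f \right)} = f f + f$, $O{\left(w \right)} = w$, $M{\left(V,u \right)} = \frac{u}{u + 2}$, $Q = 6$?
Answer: $-22$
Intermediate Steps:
$M{\left(V,u \right)} = \frac{u}{2 + u}$
$U{\left(f \right)} = f + f^{2}$ ($U{\left(f \right)} = f^{2} + f = f + f^{2}$)
$g{\left(P \right)} = \frac{3}{4 P}$ ($g{\left(P \right)} = \frac{\frac{2}{2 + 2} \left(1 + \frac{2}{2 + 2}\right)}{P} = \frac{\frac{2}{4} \left(1 + \frac{2}{4}\right)}{P} = \frac{2 \cdot \frac{1}{4} \left(1 + 2 \cdot \frac{1}{4}\right)}{P} = \frac{\frac{1}{2} \left(1 + \frac{1}{2}\right)}{P} = \frac{\frac{1}{2} \cdot \frac{3}{2}}{P} = \frac{3}{4 P}$)
$\left(-8\right) \left(-11\right) g{\left(O{\left(Z{\left(-3 \right)} \right)} \right)} = \left(-8\right) \left(-11\right) \frac{3}{4 \left(-3\right)} = 88 \cdot \frac{3}{4} \left(- \frac{1}{3}\right) = 88 \left(- \frac{1}{4}\right) = -22$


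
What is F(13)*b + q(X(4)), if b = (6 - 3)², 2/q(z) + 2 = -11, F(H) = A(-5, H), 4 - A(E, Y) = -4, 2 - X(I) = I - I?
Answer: 934/13 ≈ 71.846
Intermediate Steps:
X(I) = 2 (X(I) = 2 - (I - I) = 2 - 1*0 = 2 + 0 = 2)
A(E, Y) = 8 (A(E, Y) = 4 - 1*(-4) = 4 + 4 = 8)
F(H) = 8
q(z) = -2/13 (q(z) = 2/(-2 - 11) = 2/(-13) = 2*(-1/13) = -2/13)
b = 9 (b = 3² = 9)
F(13)*b + q(X(4)) = 8*9 - 2/13 = 72 - 2/13 = 934/13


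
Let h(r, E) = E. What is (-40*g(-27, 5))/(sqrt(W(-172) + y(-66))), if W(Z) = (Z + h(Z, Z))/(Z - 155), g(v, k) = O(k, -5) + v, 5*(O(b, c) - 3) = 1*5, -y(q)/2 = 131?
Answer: -4*I*sqrt(27902910)/371 ≈ -56.952*I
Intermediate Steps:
y(q) = -262 (y(q) = -2*131 = -262)
O(b, c) = 4 (O(b, c) = 3 + (1*5)/5 = 3 + (1/5)*5 = 3 + 1 = 4)
g(v, k) = 4 + v
W(Z) = 2*Z/(-155 + Z) (W(Z) = (Z + Z)/(Z - 155) = (2*Z)/(-155 + Z) = 2*Z/(-155 + Z))
(-40*g(-27, 5))/(sqrt(W(-172) + y(-66))) = (-40*(4 - 27))/(sqrt(2*(-172)/(-155 - 172) - 262)) = (-40*(-23))/(sqrt(2*(-172)/(-327) - 262)) = 920/(sqrt(2*(-172)*(-1/327) - 262)) = 920/(sqrt(344/327 - 262)) = 920/(sqrt(-85330/327)) = 920/((I*sqrt(27902910)/327)) = 920*(-I*sqrt(27902910)/85330) = -4*I*sqrt(27902910)/371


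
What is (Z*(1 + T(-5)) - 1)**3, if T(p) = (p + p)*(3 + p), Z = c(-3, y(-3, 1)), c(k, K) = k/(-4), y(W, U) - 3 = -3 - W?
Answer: 205379/64 ≈ 3209.0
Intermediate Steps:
y(W, U) = -W (y(W, U) = 3 + (-3 - W) = -W)
c(k, K) = -k/4 (c(k, K) = k*(-1/4) = -k/4)
Z = 3/4 (Z = -1/4*(-3) = 3/4 ≈ 0.75000)
T(p) = 2*p*(3 + p) (T(p) = (2*p)*(3 + p) = 2*p*(3 + p))
(Z*(1 + T(-5)) - 1)**3 = (3*(1 + 2*(-5)*(3 - 5))/4 - 1)**3 = (3*(1 + 2*(-5)*(-2))/4 - 1)**3 = (3*(1 + 20)/4 - 1)**3 = ((3/4)*21 - 1)**3 = (63/4 - 1)**3 = (59/4)**3 = 205379/64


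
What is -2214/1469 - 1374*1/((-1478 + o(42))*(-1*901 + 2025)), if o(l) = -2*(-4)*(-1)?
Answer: -1847973045/1226808908 ≈ -1.5063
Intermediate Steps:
o(l) = -8 (o(l) = 8*(-1) = -8)
-2214/1469 - 1374*1/((-1478 + o(42))*(-1*901 + 2025)) = -2214/1469 - 1374*1/((-1478 - 8)*(-1*901 + 2025)) = -2214*1/1469 - 1374*(-1/(1486*(-901 + 2025))) = -2214/1469 - 1374/(1124*(-1486)) = -2214/1469 - 1374/(-1670264) = -2214/1469 - 1374*(-1/1670264) = -2214/1469 + 687/835132 = -1847973045/1226808908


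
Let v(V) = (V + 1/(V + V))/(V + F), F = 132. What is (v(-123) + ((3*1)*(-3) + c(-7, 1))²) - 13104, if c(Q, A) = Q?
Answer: -28475731/2214 ≈ -12862.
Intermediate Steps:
v(V) = (V + 1/(2*V))/(132 + V) (v(V) = (V + 1/(V + V))/(V + 132) = (V + 1/(2*V))/(132 + V))
(v(-123) + ((3*1)*(-3) + c(-7, 1))²) - 13104 = ((½ + (-123)²)/((-123)*(132 - 123)) + ((3*1)*(-3) - 7)²) - 13104 = (-1/123*(½ + 15129)/9 + (3*(-3) - 7)²) - 13104 = (-1/123*⅑*30259/2 + (-9 - 7)²) - 13104 = (-30259/2214 + (-16)²) - 13104 = (-30259/2214 + 256) - 13104 = 536525/2214 - 13104 = -28475731/2214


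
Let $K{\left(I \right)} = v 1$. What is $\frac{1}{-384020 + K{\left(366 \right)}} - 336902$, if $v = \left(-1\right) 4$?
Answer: $- \frac{129378453649}{384024} \approx -3.369 \cdot 10^{5}$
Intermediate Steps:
$v = -4$
$K{\left(I \right)} = -4$ ($K{\left(I \right)} = \left(-4\right) 1 = -4$)
$\frac{1}{-384020 + K{\left(366 \right)}} - 336902 = \frac{1}{-384020 - 4} - 336902 = \frac{1}{-384024} - 336902 = - \frac{1}{384024} - 336902 = - \frac{129378453649}{384024}$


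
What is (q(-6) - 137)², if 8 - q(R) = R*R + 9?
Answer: 30276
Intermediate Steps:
q(R) = -1 - R² (q(R) = 8 - (R*R + 9) = 8 - (R² + 9) = 8 - (9 + R²) = 8 + (-9 - R²) = -1 - R²)
(q(-6) - 137)² = ((-1 - 1*(-6)²) - 137)² = ((-1 - 1*36) - 137)² = ((-1 - 36) - 137)² = (-37 - 137)² = (-174)² = 30276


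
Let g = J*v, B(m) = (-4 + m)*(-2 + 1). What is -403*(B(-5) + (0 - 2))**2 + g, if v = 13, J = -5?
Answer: -19812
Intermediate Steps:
B(m) = 4 - m (B(m) = (-4 + m)*(-1) = 4 - m)
g = -65 (g = -5*13 = -65)
-403*(B(-5) + (0 - 2))**2 + g = -403*((4 - 1*(-5)) + (0 - 2))**2 - 65 = -403*((4 + 5) - 2)**2 - 65 = -403*(9 - 2)**2 - 65 = -403*7**2 - 65 = -403*49 - 65 = -19747 - 65 = -19812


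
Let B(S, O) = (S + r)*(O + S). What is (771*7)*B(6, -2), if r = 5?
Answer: 237468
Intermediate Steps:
B(S, O) = (5 + S)*(O + S) (B(S, O) = (S + 5)*(O + S) = (5 + S)*(O + S))
(771*7)*B(6, -2) = (771*7)*(6**2 + 5*(-2) + 5*6 - 2*6) = 5397*(36 - 10 + 30 - 12) = 5397*44 = 237468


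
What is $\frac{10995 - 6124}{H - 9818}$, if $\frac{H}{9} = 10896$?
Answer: $\frac{4871}{88246} \approx 0.055198$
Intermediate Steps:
$H = 98064$ ($H = 9 \cdot 10896 = 98064$)
$\frac{10995 - 6124}{H - 9818} = \frac{10995 - 6124}{98064 - 9818} = \frac{4871}{88246}$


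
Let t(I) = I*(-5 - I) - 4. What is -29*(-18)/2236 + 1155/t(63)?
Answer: -86061/2396992 ≈ -0.035904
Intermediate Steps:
t(I) = -4 + I*(-5 - I)
-29*(-18)/2236 + 1155/t(63) = -29*(-18)/2236 + 1155/(-4 - 1*63² - 5*63) = 522*(1/2236) + 1155/(-4 - 1*3969 - 315) = 261/1118 + 1155/(-4 - 3969 - 315) = 261/1118 + 1155/(-4288) = 261/1118 + 1155*(-1/4288) = 261/1118 - 1155/4288 = -86061/2396992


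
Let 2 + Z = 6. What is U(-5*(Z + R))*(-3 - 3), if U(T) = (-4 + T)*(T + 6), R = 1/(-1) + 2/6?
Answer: -3968/3 ≈ -1322.7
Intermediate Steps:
Z = 4 (Z = -2 + 6 = 4)
R = -2/3 (R = 1*(-1) + 2*(1/6) = -1 + 1/3 = -2/3 ≈ -0.66667)
U(T) = (-4 + T)*(6 + T)
U(-5*(Z + R))*(-3 - 3) = (-24 + (-5*(4 - 2/3))**2 + 2*(-5*(4 - 2/3)))*(-3 - 3) = (-24 + (-5*10/3)**2 + 2*(-5*10/3))*(-6) = (-24 + (-50/3)**2 + 2*(-50/3))*(-6) = (-24 + 2500/9 - 100/3)*(-6) = (1984/9)*(-6) = -3968/3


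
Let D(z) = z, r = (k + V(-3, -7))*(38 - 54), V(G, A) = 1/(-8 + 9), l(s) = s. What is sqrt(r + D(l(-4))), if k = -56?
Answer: 2*sqrt(219) ≈ 29.597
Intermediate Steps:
V(G, A) = 1 (V(G, A) = 1/1 = 1)
r = 880 (r = (-56 + 1)*(38 - 54) = -55*(-16) = 880)
sqrt(r + D(l(-4))) = sqrt(880 - 4) = sqrt(876) = 2*sqrt(219)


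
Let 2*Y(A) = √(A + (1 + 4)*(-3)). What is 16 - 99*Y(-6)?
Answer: 16 - 99*I*√21/2 ≈ 16.0 - 226.84*I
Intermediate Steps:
Y(A) = √(-15 + A)/2 (Y(A) = √(A + (1 + 4)*(-3))/2 = √(A + 5*(-3))/2 = √(A - 15)/2 = √(-15 + A)/2)
16 - 99*Y(-6) = 16 - 99*√(-15 - 6)/2 = 16 - 99*√(-21)/2 = 16 - 99*I*√21/2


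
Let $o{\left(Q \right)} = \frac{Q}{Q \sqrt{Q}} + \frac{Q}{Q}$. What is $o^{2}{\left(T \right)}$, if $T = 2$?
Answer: $\frac{3}{2} + \sqrt{2} \approx 2.9142$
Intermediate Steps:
$o{\left(Q \right)} = 1 + \frac{1}{\sqrt{Q}}$ ($o{\left(Q \right)} = \frac{Q}{Q^{\frac{3}{2}}} + 1 = \frac{1}{\sqrt{Q}} + 1 = 1 + \frac{1}{\sqrt{Q}}$)
$o^{2}{\left(T \right)} = \left(1 + \frac{1}{\sqrt{2}}\right)^{2} = \left(1 + \frac{\sqrt{2}}{2}\right)^{2}$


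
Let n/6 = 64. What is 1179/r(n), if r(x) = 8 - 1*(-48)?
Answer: 1179/56 ≈ 21.054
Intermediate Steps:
n = 384 (n = 6*64 = 384)
r(x) = 56 (r(x) = 8 + 48 = 56)
1179/r(n) = 1179/56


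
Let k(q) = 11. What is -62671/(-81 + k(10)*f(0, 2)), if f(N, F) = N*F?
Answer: 62671/81 ≈ 773.72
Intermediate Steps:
f(N, F) = F*N
-62671/(-81 + k(10)*f(0, 2)) = -62671/(-81 + 11*(2*0)) = -62671/(-81 + 11*0) = -62671/(-81 + 0) = -62671/(-81) = -62671*(-1/81) = 62671/81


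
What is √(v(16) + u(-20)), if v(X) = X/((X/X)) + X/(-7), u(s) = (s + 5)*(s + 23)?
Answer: I*√1533/7 ≈ 5.5934*I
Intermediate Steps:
u(s) = (5 + s)*(23 + s)
v(X) = 6*X/7 (v(X) = X/1 + X*(-⅐) = X*1 - X/7 = X - X/7 = 6*X/7)
√(v(16) + u(-20)) = √((6/7)*16 + (115 + (-20)² + 28*(-20))) = √(96/7 + (115 + 400 - 560)) = √(96/7 - 45) = √(-219/7) = I*√1533/7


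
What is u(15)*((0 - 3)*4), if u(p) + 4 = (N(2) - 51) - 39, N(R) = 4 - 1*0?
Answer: 1080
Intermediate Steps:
N(R) = 4 (N(R) = 4 + 0 = 4)
u(p) = -90 (u(p) = -4 + ((4 - 51) - 39) = -4 + (-47 - 39) = -4 - 86 = -90)
u(15)*((0 - 3)*4) = -90*(0 - 3)*4 = -(-270)*4 = -90*(-12) = 1080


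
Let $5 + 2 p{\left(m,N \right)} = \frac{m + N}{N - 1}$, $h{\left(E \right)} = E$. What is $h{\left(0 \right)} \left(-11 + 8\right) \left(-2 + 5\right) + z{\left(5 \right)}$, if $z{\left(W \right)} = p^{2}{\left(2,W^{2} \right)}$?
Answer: $\frac{961}{256} \approx 3.7539$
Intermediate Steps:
$p{\left(m,N \right)} = - \frac{5}{2} + \frac{N + m}{2 \left(-1 + N\right)}$ ($p{\left(m,N \right)} = - \frac{5}{2} + \frac{\left(m + N\right) \frac{1}{N - 1}}{2} = - \frac{5}{2} + \frac{\left(N + m\right) \frac{1}{-1 + N}}{2} = - \frac{5}{2} + \frac{\frac{1}{-1 + N} \left(N + m\right)}{2} = - \frac{5}{2} + \frac{N + m}{2 \left(-1 + N\right)}$)
$z{\left(W \right)} = \frac{\left(7 - 4 W^{2}\right)^{2}}{4 \left(-1 + W^{2}\right)^{2}}$ ($z{\left(W \right)} = \left(\frac{5 + 2 - 4 W^{2}}{2 \left(-1 + W^{2}\right)}\right)^{2} = \left(\frac{7 - 4 W^{2}}{2 \left(-1 + W^{2}\right)}\right)^{2} = \frac{\left(7 - 4 W^{2}\right)^{2}}{4 \left(-1 + W^{2}\right)^{2}}$)
$h{\left(0 \right)} \left(-11 + 8\right) \left(-2 + 5\right) + z{\left(5 \right)} = 0 \left(-11 + 8\right) \left(-2 + 5\right) + \frac{\left(7 - 4 \cdot 5^{2}\right)^{2}}{4 \left(-1 + 5^{2}\right)^{2}} = 0 \left(\left(-3\right) 3\right) + \frac{\left(7 - 100\right)^{2}}{4 \left(-1 + 25\right)^{2}} = 0 \left(-9\right) + \frac{\left(7 - 100\right)^{2}}{4 \cdot 576} = 0 + \frac{1}{4} \cdot \frac{1}{576} \left(-93\right)^{2} = 0 + \frac{1}{4} \cdot \frac{1}{576} \cdot 8649 = 0 + \frac{961}{256} = \frac{961}{256}$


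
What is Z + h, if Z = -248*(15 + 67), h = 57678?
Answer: 37342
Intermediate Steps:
Z = -20336 (Z = -248*82 = -20336)
Z + h = -20336 + 57678 = 37342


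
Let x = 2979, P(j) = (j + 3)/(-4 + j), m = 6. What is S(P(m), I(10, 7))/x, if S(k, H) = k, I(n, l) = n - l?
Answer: 1/662 ≈ 0.0015106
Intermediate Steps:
P(j) = (3 + j)/(-4 + j)
S(P(m), I(10, 7))/x = ((3 + 6)/(-4 + 6))/2979 = (9/2)*(1/2979) = 1/662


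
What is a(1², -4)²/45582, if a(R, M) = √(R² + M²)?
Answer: 17/45582 ≈ 0.00037295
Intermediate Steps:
a(R, M) = √(M² + R²)
a(1², -4)²/45582 = (√((-4)² + (1²)²))²/45582 = (√(16 + 1²))²*(1/45582) = (√(16 + 1))²*(1/45582) = (√17)²*(1/45582) = 17*(1/45582) = 17/45582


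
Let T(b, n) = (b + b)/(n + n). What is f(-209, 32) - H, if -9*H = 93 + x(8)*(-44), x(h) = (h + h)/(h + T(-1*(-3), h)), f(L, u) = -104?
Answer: -62113/603 ≈ -103.01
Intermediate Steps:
T(b, n) = b/n (T(b, n) = (2*b)/((2*n)) = (2*b)*(1/(2*n)) = b/n)
x(h) = 2*h/(h + 3/h) (x(h) = (h + h)/(h + (-1*(-3))/h) = (2*h)/(h + 3/h) = 2*h/(h + 3/h))
H = -599/603 (H = -(93 + (2*8²/(3 + 8²))*(-44))/9 = -(93 + (2*64/(3 + 64))*(-44))/9 = -(93 + (2*64/67)*(-44))/9 = -(93 + (2*64*(1/67))*(-44))/9 = -(93 + (128/67)*(-44))/9 = -(93 - 5632/67)/9 = -⅑*599/67 = -599/603 ≈ -0.99337)
f(-209, 32) - H = -104 - 1*(-599/603) = -104 + 599/603 = -62113/603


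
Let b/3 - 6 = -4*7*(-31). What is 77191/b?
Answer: 77191/2622 ≈ 29.440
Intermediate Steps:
b = 2622 (b = 18 + 3*(-4*7*(-31)) = 18 + 3*(-28*(-31)) = 18 + 3*868 = 18 + 2604 = 2622)
77191/b = 77191/2622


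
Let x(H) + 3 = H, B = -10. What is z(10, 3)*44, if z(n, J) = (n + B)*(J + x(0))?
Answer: 0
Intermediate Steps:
x(H) = -3 + H
z(n, J) = (-10 + n)*(-3 + J) (z(n, J) = (n - 10)*(J + (-3 + 0)) = (-10 + n)*(J - 3) = (-10 + n)*(-3 + J))
z(10, 3)*44 = (30 - 10*3 - 3*10 + 3*10)*44 = (30 - 30 - 30 + 30)*44 = 0*44 = 0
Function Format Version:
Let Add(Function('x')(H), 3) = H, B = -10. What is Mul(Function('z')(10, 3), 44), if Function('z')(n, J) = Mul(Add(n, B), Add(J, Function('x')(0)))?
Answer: 0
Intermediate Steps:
Function('x')(H) = Add(-3, H)
Function('z')(n, J) = Mul(Add(-10, n), Add(-3, J)) (Function('z')(n, J) = Mul(Add(n, -10), Add(J, Add(-3, 0))) = Mul(Add(-10, n), Add(J, -3)) = Mul(Add(-10, n), Add(-3, J)))
Mul(Function('z')(10, 3), 44) = Mul(Add(30, Mul(-10, 3), Mul(-3, 10), Mul(3, 10)), 44) = Mul(Add(30, -30, -30, 30), 44) = Mul(0, 44) = 0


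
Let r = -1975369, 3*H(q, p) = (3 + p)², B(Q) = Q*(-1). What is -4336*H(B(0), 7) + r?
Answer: -6359707/3 ≈ -2.1199e+6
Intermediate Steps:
B(Q) = -Q
H(q, p) = (3 + p)²/3
-4336*H(B(0), 7) + r = -4336*(3 + 7)²/3 - 1975369 = -4336*10²/3 - 1975369 = -4336*100/3 - 1975369 = -433600/3 - 1975369 = -6359707/3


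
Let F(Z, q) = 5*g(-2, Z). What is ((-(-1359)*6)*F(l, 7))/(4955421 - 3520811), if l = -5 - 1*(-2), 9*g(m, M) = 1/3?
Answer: 151/143461 ≈ 0.0010526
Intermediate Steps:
g(m, M) = 1/27 (g(m, M) = (⅑)/3 = (⅑)*(⅓) = 1/27)
l = -3 (l = -5 + 2 = -3)
F(Z, q) = 5/27 (F(Z, q) = 5*(1/27) = 5/27)
((-(-1359)*6)*F(l, 7))/(4955421 - 3520811) = (-(-1359)*6*(5/27))/(4955421 - 3520811) = (-151*(-54)*(5/27))/1434610 = (8154*(5/27))*(1/1434610) = 1510*(1/1434610) = 151/143461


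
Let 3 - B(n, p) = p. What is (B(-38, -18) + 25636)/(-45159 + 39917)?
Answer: -25657/5242 ≈ -4.8945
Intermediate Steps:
B(n, p) = 3 - p
(B(-38, -18) + 25636)/(-45159 + 39917) = ((3 - 1*(-18)) + 25636)/(-45159 + 39917) = ((3 + 18) + 25636)/(-5242) = (21 + 25636)*(-1/5242) = 25657*(-1/5242) = -25657/5242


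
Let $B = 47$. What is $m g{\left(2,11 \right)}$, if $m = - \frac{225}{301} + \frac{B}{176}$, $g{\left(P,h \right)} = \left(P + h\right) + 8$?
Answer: $- \frac{76359}{7568} \approx -10.09$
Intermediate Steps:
$g{\left(P,h \right)} = 8 + P + h$
$m = - \frac{25453}{52976}$ ($m = - \frac{225}{301} + \frac{47}{176} = - \frac{25453}{52976} \approx -0.48046$)
$m g{\left(2,11 \right)} = - \frac{25453 \left(8 + 2 + 11\right)}{52976} = \left(- \frac{25453}{52976}\right) 21 = - \frac{76359}{7568}$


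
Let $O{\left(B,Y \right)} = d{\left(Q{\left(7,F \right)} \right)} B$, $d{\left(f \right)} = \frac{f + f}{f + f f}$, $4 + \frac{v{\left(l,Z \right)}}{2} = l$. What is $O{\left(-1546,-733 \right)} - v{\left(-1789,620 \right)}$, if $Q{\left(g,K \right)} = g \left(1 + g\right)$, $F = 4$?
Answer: $\frac{201310}{57} \approx 3531.8$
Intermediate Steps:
$v{\left(l,Z \right)} = -8 + 2 l$
$d{\left(f \right)} = \frac{2 f}{f + f^{2}}$
$O{\left(B,Y \right)} = \frac{2 B}{57}$ ($O{\left(B,Y \right)} = \frac{2}{1 + 7 \left(1 + 7\right)} B = \frac{2}{1 + 7 \cdot 8} B = \frac{2}{1 + 56} B = \frac{2}{57} B = 2 \cdot \frac{1}{57} B = \frac{2 B}{57}$)
$O{\left(-1546,-733 \right)} - v{\left(-1789,620 \right)} = \frac{2}{57} \left(-1546\right) - \left(-8 + 2 \left(-1789\right)\right) = - \frac{3092}{57} - \left(-8 - 3578\right) = - \frac{3092}{57} - -3586 = - \frac{3092}{57} + 3586 = \frac{201310}{57}$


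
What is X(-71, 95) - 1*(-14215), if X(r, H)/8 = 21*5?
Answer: 15055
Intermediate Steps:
X(r, H) = 840 (X(r, H) = 8*(21*5) = 8*105 = 840)
X(-71, 95) - 1*(-14215) = 840 - 1*(-14215) = 840 + 14215 = 15055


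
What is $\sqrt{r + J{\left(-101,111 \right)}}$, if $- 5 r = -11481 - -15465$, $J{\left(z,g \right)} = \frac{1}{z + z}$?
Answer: $\frac{i \sqrt{812820730}}{1010} \approx 28.228 i$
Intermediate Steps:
$J{\left(z,g \right)} = \frac{1}{2 z}$
$r = - \frac{3984}{5}$ ($r = - \frac{-11481 - -15465}{5} = - \frac{-11481 + 15465}{5} = \left(- \frac{1}{5}\right) 3984 = - \frac{3984}{5} \approx -796.8$)
$\sqrt{r + J{\left(-101,111 \right)}} = \sqrt{- \frac{3984}{5} + \frac{1}{2 \left(-101\right)}} = \sqrt{- \frac{3984}{5} + \frac{1}{2} \left(- \frac{1}{101}\right)} = \sqrt{- \frac{3984}{5} - \frac{1}{202}} = \sqrt{- \frac{804773}{1010}} = \frac{i \sqrt{812820730}}{1010}$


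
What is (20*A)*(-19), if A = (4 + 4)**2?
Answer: -24320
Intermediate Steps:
A = 64 (A = 8**2 = 64)
(20*A)*(-19) = (20*64)*(-19) = 1280*(-19) = -24320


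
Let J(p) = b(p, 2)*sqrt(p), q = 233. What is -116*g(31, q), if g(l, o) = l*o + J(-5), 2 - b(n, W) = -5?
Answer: -837868 - 812*I*sqrt(5) ≈ -8.3787e+5 - 1815.7*I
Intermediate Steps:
b(n, W) = 7 (b(n, W) = 2 - 1*(-5) = 2 + 5 = 7)
J(p) = 7*sqrt(p)
g(l, o) = l*o + 7*I*sqrt(5) (g(l, o) = l*o + 7*sqrt(-5) = l*o + 7*(I*sqrt(5)) = l*o + 7*I*sqrt(5))
-116*g(31, q) = -116*(31*233 + 7*I*sqrt(5)) = -116*(7223 + 7*I*sqrt(5)) = -837868 - 812*I*sqrt(5)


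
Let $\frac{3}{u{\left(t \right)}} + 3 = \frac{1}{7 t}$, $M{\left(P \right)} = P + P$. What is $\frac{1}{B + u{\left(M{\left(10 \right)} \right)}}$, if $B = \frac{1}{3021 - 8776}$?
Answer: $- \frac{2411345}{2417519} \approx -0.99745$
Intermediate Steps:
$M{\left(P \right)} = 2 P$
$u{\left(t \right)} = \frac{3}{-3 + \frac{1}{7 t}}$
$B = - \frac{1}{5755}$ ($B = \frac{1}{-5755} = - \frac{1}{5755} \approx -0.00017376$)
$\frac{1}{B + u{\left(M{\left(10 \right)} \right)}} = \frac{1}{- \frac{1}{5755} - \frac{21 \cdot 2 \cdot 10}{-1 + 21 \cdot 2 \cdot 10}} = \frac{1}{- \frac{1}{5755} - \frac{420}{-1 + 21 \cdot 20}} = \frac{1}{- \frac{1}{5755} - \frac{420}{-1 + 420}} = \frac{1}{- \frac{1}{5755} - \frac{420}{419}} = \frac{1}{- \frac{2417519}{2411345}} = - \frac{2411345}{2417519}$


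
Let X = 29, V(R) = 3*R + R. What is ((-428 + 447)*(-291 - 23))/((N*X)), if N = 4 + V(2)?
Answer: -2983/174 ≈ -17.144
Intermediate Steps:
V(R) = 4*R
N = 12 (N = 4 + 4*2 = 4 + 8 = 12)
((-428 + 447)*(-291 - 23))/((N*X)) = ((-428 + 447)*(-291 - 23))/((12*29)) = (19*(-314))/348 = -5966*1/348 = -2983/174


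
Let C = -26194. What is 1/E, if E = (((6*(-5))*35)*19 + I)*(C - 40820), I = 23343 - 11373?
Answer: 1/534771720 ≈ 1.8700e-9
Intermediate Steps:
I = 11970
E = 534771720 (E = (((6*(-5))*35)*19 + 11970)*(-26194 - 40820) = (-30*35*19 + 11970)*(-67014) = (-1050*19 + 11970)*(-67014) = (-19950 + 11970)*(-67014) = -7980*(-67014) = 534771720)
1/E = 1/534771720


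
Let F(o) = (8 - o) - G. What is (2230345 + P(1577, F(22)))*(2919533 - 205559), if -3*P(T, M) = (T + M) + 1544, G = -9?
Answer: 6050279426702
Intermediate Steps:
F(o) = 17 - o (F(o) = (8 - o) - 1*(-9) = (8 - o) + 9 = 17 - o)
P(T, M) = -1544/3 - M/3 - T/3 (P(T, M) = -((T + M) + 1544)/3 = -((M + T) + 1544)/3 = -(1544 + M + T)/3 = -1544/3 - M/3 - T/3)
(2230345 + P(1577, F(22)))*(2919533 - 205559) = (2230345 + (-1544/3 - (17 - 1*22)/3 - ⅓*1577))*(2919533 - 205559) = (2230345 + (-1544/3 - (17 - 22)/3 - 1577/3))*2713974 = (2230345 + (-1544/3 - ⅓*(-5) - 1577/3))*2713974 = (2230345 + (-1544/3 + 5/3 - 1577/3))*2713974 = (2230345 - 3116/3)*2713974 = (6687919/3)*2713974 = 6050279426702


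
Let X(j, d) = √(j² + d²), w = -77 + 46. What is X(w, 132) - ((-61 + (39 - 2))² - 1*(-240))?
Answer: -816 + √18385 ≈ -680.41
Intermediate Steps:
w = -31
X(j, d) = √(d² + j²)
X(w, 132) - ((-61 + (39 - 2))² - 1*(-240)) = √(132² + (-31)²) - ((-61 + (39 - 2))² - 1*(-240)) = √(17424 + 961) - ((-61 + 37)² + 240) = √18385 - ((-24)² + 240) = √18385 - (576 + 240) = √18385 - 1*816 = √18385 - 816 = -816 + √18385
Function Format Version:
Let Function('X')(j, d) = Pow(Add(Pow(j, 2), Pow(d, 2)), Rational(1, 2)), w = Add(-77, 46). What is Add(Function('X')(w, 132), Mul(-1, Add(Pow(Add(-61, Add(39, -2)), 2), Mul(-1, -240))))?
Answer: Add(-816, Pow(18385, Rational(1, 2))) ≈ -680.41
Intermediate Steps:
w = -31
Function('X')(j, d) = Pow(Add(Pow(d, 2), Pow(j, 2)), Rational(1, 2))
Add(Function('X')(w, 132), Mul(-1, Add(Pow(Add(-61, Add(39, -2)), 2), Mul(-1, -240)))) = Add(Pow(Add(Pow(132, 2), Pow(-31, 2)), Rational(1, 2)), Mul(-1, Add(Pow(Add(-61, Add(39, -2)), 2), Mul(-1, -240)))) = Add(Pow(Add(17424, 961), Rational(1, 2)), Mul(-1, Add(Pow(Add(-61, 37), 2), 240))) = Add(Pow(18385, Rational(1, 2)), Mul(-1, Add(Pow(-24, 2), 240))) = Add(Pow(18385, Rational(1, 2)), Mul(-1, Add(576, 240))) = Add(Pow(18385, Rational(1, 2)), Mul(-1, 816)) = Add(Pow(18385, Rational(1, 2)), -816) = Add(-816, Pow(18385, Rational(1, 2)))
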